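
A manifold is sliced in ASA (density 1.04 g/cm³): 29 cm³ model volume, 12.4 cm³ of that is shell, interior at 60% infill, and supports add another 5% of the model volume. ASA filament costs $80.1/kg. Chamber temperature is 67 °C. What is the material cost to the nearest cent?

$1.98

Volume inside the shell = 29 − 12.4, so 16.6 cm³.
Infill volume = 0.60 × 16.6, so 9.96 cm³.
Support = 0.05 × 29, so 1.45 cm³.
Total extruded = 12.4 + 9.96 + 1.45, so 23.81 cm³.
Mass = 23.81 × 1.04 = 24.7624 g.
Cost = 24.7624 g / 1000 × $80.1/kg = $1.98.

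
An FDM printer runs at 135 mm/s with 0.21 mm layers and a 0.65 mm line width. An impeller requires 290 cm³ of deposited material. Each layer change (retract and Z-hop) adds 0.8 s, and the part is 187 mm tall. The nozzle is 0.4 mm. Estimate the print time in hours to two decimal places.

Extrusion cross-section = 0.21 × 0.65, so 0.1365 mm².
Path length: 290000 mm³ / 0.1365 mm² → 2124542.1 mm.
Print-move time = 2124542.1 / 135 = 15737.3 s.
Layers = ⌈187/0.21⌉ = 891.
Z-hop total = 891 × 0.8, so 712.8 s.
Total = 15737.3 + 712.8 = 16450.1 s = 4.57 hours.

4.57 hours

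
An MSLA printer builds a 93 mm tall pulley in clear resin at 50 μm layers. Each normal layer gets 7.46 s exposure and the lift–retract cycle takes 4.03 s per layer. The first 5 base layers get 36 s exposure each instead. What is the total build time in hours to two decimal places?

5.98 hours

Layers = ⌈93/0.05⌉ = 1860.
Bottom layers = 5 × (36 + 4.03), so 200.15 s.
Remaining layers = 1855 × (7.46 + 4.03), so 21313.95 s.
Sum: 200.15 + 21313.95 = 21514.1 s → 5.98 hours.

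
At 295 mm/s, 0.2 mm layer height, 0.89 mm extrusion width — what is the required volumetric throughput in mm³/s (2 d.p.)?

Bead cross-section = 0.2 × 0.89 = 0.178 mm².
Q = v·A = 295 × 0.178 = 52.51 mm³/s.

52.51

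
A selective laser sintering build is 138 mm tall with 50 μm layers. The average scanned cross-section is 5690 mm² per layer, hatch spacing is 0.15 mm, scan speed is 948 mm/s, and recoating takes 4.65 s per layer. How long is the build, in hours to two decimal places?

34.24 hours

Number of layers: 138 / 0.05 → 2760 (rounded up).
Scan path per layer: 5690 / 0.15 → 37933.3 mm.
Laser time per layer: 37933.3 / 948 → 40.014 s.
Per-layer time = 40.014 + 4.65 = 44.664 s.
Total: 2760 × 44.664 s = 123272.64 s → 34.24 hours.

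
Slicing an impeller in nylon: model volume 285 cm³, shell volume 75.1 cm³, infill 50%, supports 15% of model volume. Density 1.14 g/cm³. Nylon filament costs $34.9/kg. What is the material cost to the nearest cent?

$8.86

Infill region = 285 − 75.1, so 209.9 cm³.
Infill volume: 0.50 × 209.9 → 104.95 cm³.
Support = 0.15 × 285 = 42.75 cm³.
Deposited volume = 75.1 + 104.95 + 42.75, so 222.8 cm³.
Mass = 222.8 × 1.14, so 253.992 g.
At $34.9/kg: 253.992/1000 × 34.9 = $8.86.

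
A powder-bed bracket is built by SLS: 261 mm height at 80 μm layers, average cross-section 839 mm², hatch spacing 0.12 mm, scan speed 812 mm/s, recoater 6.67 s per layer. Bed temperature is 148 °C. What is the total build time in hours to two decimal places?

Layers = ⌈261/0.08⌉ = 3263.
Per-layer scan distance = 839 / 0.12 = 6991.7 mm.
Per-layer scan time: 6991.7 / 812 → 8.6105 s.
Time per layer = 8.6105 + 6.67 = 15.2805 s.
3263 layers × 15.2805 s/layer = 49860.2715 s, i.e. 13.85 hours.

13.85 hours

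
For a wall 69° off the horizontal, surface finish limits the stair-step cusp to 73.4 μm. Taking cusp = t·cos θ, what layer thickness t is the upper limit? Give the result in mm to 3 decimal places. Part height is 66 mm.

0.205 mm

t = h_c / cos θ = 0.0734 / 0.3584 = 0.205 mm.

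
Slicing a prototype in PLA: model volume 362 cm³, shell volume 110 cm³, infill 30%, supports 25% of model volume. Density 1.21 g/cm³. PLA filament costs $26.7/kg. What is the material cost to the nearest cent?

Infill region: 362 − 110 → 252 cm³.
Deposited infill = 0.30 × 252 = 75.6 cm³.
Support = 0.25 × 362, so 90.5 cm³.
Deposited volume = 110 + 75.6 + 90.5 = 276.1 cm³.
Mass = 276.1 × 1.21 = 334.081 g.
Cost = 334.081 g / 1000 × $26.7/kg = $8.92.

$8.92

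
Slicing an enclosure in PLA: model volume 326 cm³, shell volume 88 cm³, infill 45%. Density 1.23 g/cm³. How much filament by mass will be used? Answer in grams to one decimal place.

240.0 g

Interior volume = 326 − 88, so 238 cm³.
Infill deposited = 0.45 × 238, so 107.1 cm³.
Total extruded = 88 + 107.1 = 195.1 cm³.
Mass = 195.1 × 1.23 = 239.973 g.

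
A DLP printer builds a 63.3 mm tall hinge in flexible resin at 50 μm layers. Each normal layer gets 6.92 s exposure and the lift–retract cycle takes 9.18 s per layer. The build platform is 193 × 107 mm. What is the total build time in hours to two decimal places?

5.66 hours

Number of layers: 63.3 / 0.05 → 1266 (rounded up).
Each layer takes: 6.92 + 9.18 → 16.1 s.
Build time: 1266 × 16.1 s = 20382.6 s, i.e. 5.66 hours.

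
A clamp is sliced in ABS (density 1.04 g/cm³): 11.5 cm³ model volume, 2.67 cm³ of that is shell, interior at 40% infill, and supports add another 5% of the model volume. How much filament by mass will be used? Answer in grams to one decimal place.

Infill region: 11.5 − 2.67 → 8.83 cm³.
Deposited infill = 0.40 × 8.83 = 3.532 cm³.
Support = 0.05 × 11.5, so 0.575 cm³.
Deposited volume = 2.67 + 3.532 + 0.575, so 6.777 cm³.
Mass: 6.777 × 1.04 → 7.04808 g.

7.0 g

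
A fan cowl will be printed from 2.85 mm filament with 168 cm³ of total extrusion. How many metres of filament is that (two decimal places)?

26.33 m

Filament cross-section = π × (2.85/2)² = 6.3794 mm².
L = 168000 mm³ / 6.3794 mm² = 26334.77 mm, i.e. 26.33 m.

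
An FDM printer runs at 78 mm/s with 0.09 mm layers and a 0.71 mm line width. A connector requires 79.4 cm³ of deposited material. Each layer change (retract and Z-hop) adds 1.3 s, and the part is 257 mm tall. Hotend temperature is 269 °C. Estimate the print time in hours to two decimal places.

5.46 hours

Bead cross-section: 0.09 × 0.71 → 0.0639 mm².
Total extruded path = 79400/0.0639 = 1242566.5 mm.
Print-move time = 1242566.5 / 78, so 15930.3 s.
Layer count = ceil(257 / 0.09) = 2856.
Layer-change overhead = 2856 × 1.3, so 3712.8 s.
Total = 15930.3 + 3712.8 = 19643.1 s = 5.46 hours.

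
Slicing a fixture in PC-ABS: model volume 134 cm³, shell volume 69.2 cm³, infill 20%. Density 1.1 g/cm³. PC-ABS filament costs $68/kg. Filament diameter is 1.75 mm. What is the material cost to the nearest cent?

$6.15

Volume inside the shell: 134 − 69.2 → 64.8 cm³.
Infill deposited = 0.20 × 64.8 = 12.96 cm³.
Total extruded = 69.2 + 12.96, so 82.16 cm³.
Mass = 82.16 × 1.1, so 90.376 g.
At $68/kg: 90.376/1000 × 68 = $6.15.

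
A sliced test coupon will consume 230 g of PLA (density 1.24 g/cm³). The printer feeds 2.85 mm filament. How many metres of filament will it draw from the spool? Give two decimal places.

Extruded volume: 230/1.24 = 185.4839 cm³ (185483.9 mm³).
Filament cross-section = π × (2.85/2)² = 6.3794 mm².
Length = 185483.9 / 6.3794 = 29075.45 mm = 29.08 m.

29.08 m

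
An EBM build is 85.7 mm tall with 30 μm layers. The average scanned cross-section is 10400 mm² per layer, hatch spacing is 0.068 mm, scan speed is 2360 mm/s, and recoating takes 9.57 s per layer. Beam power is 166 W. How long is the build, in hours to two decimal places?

Number of layers: 85.7 / 0.03 → 2857 (rounded up).
Scan path per layer = 10400 / 0.068 = 152941.2 mm.
Beam time per layer = 152941.2 / 2360 = 64.8056 s.
Layer cycle = 64.8056 + 9.57, so 74.3756 s.
Total: 2857 × 74.3756 s = 212491.0892 s → 59.03 hours.

59.03 hours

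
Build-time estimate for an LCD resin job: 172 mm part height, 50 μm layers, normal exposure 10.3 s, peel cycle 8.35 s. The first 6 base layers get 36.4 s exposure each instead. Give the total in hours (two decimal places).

Layers = ⌈172/0.05⌉ = 3440.
Base layers = 6 × (36.4 + 8.35), so 268.5 s.
Regular layers = 3434 × (10.3 + 8.35) = 64044.1 s.
Total = 268.5 + 64044.1 = 64312.6 s = 17.86 hours.

17.86 hours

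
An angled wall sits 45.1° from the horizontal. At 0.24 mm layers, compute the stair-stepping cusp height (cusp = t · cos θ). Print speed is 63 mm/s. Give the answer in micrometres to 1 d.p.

Cusp = layer height × cos(45.1°) = 0.24 × 0.7059 = 0.169416 mm = 169.4 μm.

169.4 μm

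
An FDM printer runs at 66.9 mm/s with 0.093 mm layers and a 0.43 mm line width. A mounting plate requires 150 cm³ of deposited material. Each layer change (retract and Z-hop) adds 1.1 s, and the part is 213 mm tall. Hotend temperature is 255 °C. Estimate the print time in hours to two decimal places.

Extrusion cross-section = 0.093 × 0.43 = 0.03999 mm².
Total extruded path = 150000/0.03999 = 3750937.7 mm.
Time extruding: 3750937.7 / 66.9 → 56067.8 s.
Layers = ⌈213/0.093⌉ = 2291.
Layer-change overhead = 2291 × 1.1, so 2520.1 s.
Total = 56067.8 + 2520.1 = 58587.9 s = 16.27 hours.

16.27 hours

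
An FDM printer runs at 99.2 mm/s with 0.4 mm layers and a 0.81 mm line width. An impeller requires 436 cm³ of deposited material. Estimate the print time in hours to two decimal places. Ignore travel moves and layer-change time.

Bead cross-section: 0.4 × 0.81 → 0.324 mm².
Toolpath length = 436 cm³ / 0.324 mm² = 436000 / 0.324 = 1345679 mm.
Print-move time = 1345679 / 99.2 = 13565.3 s.
Converting: 13565.3 s = 3.77 hours.

3.77 hours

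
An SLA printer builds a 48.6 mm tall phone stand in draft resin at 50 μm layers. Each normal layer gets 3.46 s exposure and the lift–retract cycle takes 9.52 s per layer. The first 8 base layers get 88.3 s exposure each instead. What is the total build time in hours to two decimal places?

3.69 hours

Layers = ⌈48.6/0.05⌉ = 972.
Base layers: 8 × (88.3 + 9.52) → 782.56 s.
Normal layers = 964 × (3.46 + 9.52) = 12512.72 s.
Total = 782.56 + 12512.72 = 13295.28 s = 3.69 hours.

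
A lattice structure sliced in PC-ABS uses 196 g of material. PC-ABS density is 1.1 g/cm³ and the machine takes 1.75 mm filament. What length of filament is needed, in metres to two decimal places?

74.08 m

Volume = 196 g / 1.1 g·cm⁻³ = 178.1818 cm³ = 178181.8 mm³.
A = π r² = π × 0.875² = 2.4053 mm².
Length = 178181.8 / 2.4053 = 74078.83 mm = 74.08 m.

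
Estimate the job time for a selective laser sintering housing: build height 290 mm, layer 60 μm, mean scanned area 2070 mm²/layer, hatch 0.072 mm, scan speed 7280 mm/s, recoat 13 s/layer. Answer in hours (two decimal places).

Layers = ⌈290/0.06⌉ = 4834.
Scan path per layer = 2070 / 0.072 = 28750 mm.
Per-layer scan time: 28750 / 7280 → 3.9492 s.
Layer cycle = 3.9492 + 13, so 16.9492 s.
Total: 4834 × 16.9492 s = 81932.4328 s → 22.76 hours.

22.76 hours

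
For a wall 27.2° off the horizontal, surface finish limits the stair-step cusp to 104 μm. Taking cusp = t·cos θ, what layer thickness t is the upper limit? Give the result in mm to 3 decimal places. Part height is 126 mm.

0.117 mm

cos(27.2°) = 0.8894; t_max = 0.104/0.8894 = 0.117 mm.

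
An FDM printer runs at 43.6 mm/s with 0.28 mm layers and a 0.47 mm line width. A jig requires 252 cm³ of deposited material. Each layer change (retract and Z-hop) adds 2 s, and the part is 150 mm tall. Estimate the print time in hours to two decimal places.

Bead cross-section = 0.28 × 0.47, so 0.1316 mm².
Path length: 252000 mm³ / 0.1316 mm² → 1914893.6 mm.
Extrusion time: 1914893.6 / 43.6 → 43919.6 s.
Layers = ⌈150/0.28⌉ = 536.
Z-hop total = 536 × 2, so 1072 s.
Altogether 43919.6 + 1072 = 44991.6 s, i.e. 12.50 hours.

12.50 hours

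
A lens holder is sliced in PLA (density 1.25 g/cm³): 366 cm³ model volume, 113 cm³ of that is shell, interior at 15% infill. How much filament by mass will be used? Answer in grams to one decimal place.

188.7 g

Infill region = 366 − 113, so 253 cm³.
Deposited infill = 0.15 × 253, so 37.95 cm³.
Total printed volume: 113 + 37.95 → 150.95 cm³.
Mass: 150.95 × 1.25 → 188.6875 g.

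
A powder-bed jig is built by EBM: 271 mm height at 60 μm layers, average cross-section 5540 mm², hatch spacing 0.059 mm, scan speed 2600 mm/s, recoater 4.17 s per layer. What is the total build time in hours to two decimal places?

50.55 hours

Layer count = ceil(271 / 0.06) = 4517.
Per-layer scan distance = 5540 / 0.059 = 93898.3 mm.
Per-layer scan time: 93898.3 / 2600 → 36.1147 s.
Per-layer time = 36.1147 + 4.17, so 40.2847 s.
Total: 4517 × 40.2847 s = 181965.9899 s → 50.55 hours.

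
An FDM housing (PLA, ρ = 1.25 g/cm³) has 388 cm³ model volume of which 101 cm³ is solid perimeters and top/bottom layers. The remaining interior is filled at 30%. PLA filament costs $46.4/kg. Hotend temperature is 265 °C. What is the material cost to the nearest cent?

Volume inside the shell = 388 − 101, so 287 cm³.
Deposited infill: 0.30 × 287 → 86.1 cm³.
Total printed volume = 101 + 86.1, so 187.1 cm³.
Mass = 187.1 × 1.25 = 233.875 g.
Cost = 233.875 g / 1000 × $46.4/kg = $10.85.

$10.85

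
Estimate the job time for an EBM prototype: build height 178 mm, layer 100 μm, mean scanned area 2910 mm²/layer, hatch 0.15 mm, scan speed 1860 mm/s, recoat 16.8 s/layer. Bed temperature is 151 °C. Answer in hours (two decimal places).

13.46 hours

Number of layers: 178 / 0.1 → 1780 (rounded up).
Scan path per layer = 2910 / 0.15, so 19400 mm.
Scan time per layer: 19400 / 1860 → 10.4301 s.
Layer cycle = 10.4301 + 16.8, so 27.2301 s.
Build time = 1780 × 27.2301 = 48469.578 s = 13.46 hours.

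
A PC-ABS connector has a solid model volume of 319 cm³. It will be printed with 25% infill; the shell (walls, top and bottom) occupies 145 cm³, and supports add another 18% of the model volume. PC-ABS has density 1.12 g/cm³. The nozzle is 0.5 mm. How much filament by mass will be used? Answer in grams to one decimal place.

Infill region: 319 − 145 → 174 cm³.
Deposited infill = 0.25 × 174 = 43.5 cm³.
Support: 0.18 × 319 → 57.42 cm³.
Deposited volume = 145 + 43.5 + 57.42 = 245.92 cm³.
Mass: 245.92 × 1.12 → 275.4304 g.

275.4 g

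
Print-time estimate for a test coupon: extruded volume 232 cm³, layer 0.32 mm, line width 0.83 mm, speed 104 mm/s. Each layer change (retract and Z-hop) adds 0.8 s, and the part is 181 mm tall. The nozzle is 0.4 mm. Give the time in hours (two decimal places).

2.46 hours

Extrusion cross-section = 0.32 × 0.83, so 0.2656 mm².
Path length: 232000 mm³ / 0.2656 mm² → 873494 mm.
Extrusion time = 873494 / 104, so 8399 s.
Layer count = ceil(181 / 0.32) = 566.
Layer-change overhead = 566 × 0.8, so 452.8 s.
Total = 8399 + 452.8 = 8851.8 s = 2.46 hours.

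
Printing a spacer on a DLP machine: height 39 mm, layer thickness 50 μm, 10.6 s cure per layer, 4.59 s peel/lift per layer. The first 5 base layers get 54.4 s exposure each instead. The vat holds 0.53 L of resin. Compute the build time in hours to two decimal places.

Layer count = ceil(39 / 0.05) = 780.
Base layers: 5 × (54.4 + 4.59) → 294.95 s.
Remaining layers: 775 × (10.6 + 4.59) → 11772.25 s.
Total = 294.95 + 11772.25 = 12067.2 s = 3.35 hours.

3.35 hours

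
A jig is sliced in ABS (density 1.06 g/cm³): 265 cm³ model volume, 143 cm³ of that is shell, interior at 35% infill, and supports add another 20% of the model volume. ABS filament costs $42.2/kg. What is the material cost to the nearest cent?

$10.68

Volume inside the shell = 265 − 143 = 122 cm³.
Deposited infill: 0.35 × 122 → 42.7 cm³.
Support = 0.20 × 265, so 53 cm³.
Deposited volume = 143 + 42.7 + 53, so 238.7 cm³.
Mass = 238.7 × 1.06 = 253.022 g.
Cost = 253.022 g / 1000 × $42.2/kg = $10.68.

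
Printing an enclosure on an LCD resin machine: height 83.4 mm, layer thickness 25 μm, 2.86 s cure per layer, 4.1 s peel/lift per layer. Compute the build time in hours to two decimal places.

Layers = ⌈83.4/0.025⌉ = 3336.
Per-layer time: 2.86 + 4.1 → 6.96 s.
Total = 3336 × 6.96 = 23218.56 s = 6.45 hours.

6.45 hours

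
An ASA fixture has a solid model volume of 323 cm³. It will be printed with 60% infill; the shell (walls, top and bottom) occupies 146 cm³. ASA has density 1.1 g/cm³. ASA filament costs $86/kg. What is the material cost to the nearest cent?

Volume inside the shell = 323 − 146 = 177 cm³.
Infill volume: 0.60 × 177 → 106.2 cm³.
Total extruded: 146 + 106.2 → 252.2 cm³.
Mass: 252.2 × 1.1 → 277.42 g.
Cost = 277.42 g / 1000 × $86/kg = $23.86.

$23.86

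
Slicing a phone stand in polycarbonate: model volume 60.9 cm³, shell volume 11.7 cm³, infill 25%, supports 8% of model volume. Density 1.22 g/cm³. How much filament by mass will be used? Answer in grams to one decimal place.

Volume inside the shell = 60.9 − 11.7, so 49.2 cm³.
Infill volume = 0.25 × 49.2, so 12.3 cm³.
Support = 0.08 × 60.9, so 4.872 cm³.
Total printed volume = 11.7 + 12.3 + 4.872, so 28.872 cm³.
Mass: 28.872 × 1.22 → 35.22384 g.

35.2 g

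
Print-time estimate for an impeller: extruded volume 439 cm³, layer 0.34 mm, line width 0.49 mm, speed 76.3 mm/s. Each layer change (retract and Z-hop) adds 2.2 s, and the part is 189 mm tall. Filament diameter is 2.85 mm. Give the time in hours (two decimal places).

Extrusion cross-section = 0.34 × 0.49, so 0.1666 mm².
Toolpath length = 439 cm³ / 0.1666 mm² = 439000 / 0.1666 = 2635054 mm.
Print-move time = 2635054 / 76.3, so 34535.4 s.
Layers = ⌈189/0.34⌉ = 556.
Non-print overhead = 556 × 2.2 = 1223.2 s.
Altogether 34535.4 + 1223.2 = 35758.6 s, i.e. 9.93 hours.

9.93 hours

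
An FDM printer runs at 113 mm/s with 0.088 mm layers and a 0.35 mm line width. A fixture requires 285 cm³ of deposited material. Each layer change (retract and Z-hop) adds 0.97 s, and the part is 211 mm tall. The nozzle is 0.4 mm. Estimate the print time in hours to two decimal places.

Extrusion cross-section: 0.088 × 0.35 → 0.0308 mm².
Total extruded path = 285000/0.0308 = 9253246.8 mm.
Time extruding: 9253246.8 / 113 → 81887.1 s.
Layer count = ceil(211 / 0.088) = 2398.
Non-print overhead = 2398 × 0.97, so 2326.06 s.
Altogether 81887.1 + 2326.06 = 84213.16 s, i.e. 23.39 hours.

23.39 hours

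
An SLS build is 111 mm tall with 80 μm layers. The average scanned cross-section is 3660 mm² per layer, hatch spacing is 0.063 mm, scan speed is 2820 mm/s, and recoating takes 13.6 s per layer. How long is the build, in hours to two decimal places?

13.19 hours

Layer count = ceil(111 / 0.08) = 1388.
Hatch length per layer: 3660 / 0.063 → 58095.2 mm.
Laser time per layer = 58095.2 / 2820 = 20.6011 s.
Per-layer time = 20.6011 + 13.6 = 34.2011 s.
1388 layers × 34.2011 s/layer = 47471.1268 s, i.e. 13.19 hours.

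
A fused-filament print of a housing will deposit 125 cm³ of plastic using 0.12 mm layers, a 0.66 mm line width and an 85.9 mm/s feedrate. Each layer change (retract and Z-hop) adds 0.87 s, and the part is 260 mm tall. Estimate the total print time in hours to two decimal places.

5.63 hours

Line area = 0.12 × 0.66 = 0.0792 mm².
Toolpath length = 125 cm³ / 0.0792 mm² = 125000 / 0.0792 = 1578282.8 mm.
Time extruding: 1578282.8 / 85.9 → 18373.5 s.
Number of layers: 260 / 0.12 → 2167 (rounded up).
Z-hop total = 2167 × 0.87, so 1885.29 s.
Altogether 18373.5 + 1885.29 = 20258.79 s, i.e. 5.63 hours.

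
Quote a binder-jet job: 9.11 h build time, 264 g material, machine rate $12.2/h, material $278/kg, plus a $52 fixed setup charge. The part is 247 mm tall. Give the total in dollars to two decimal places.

$236.53

Time charge = 12.2 × 9.11 = $111.142.
Material cost = 278 × 264/1000 = $73.392.
Total = 111.142 + 73.392 + 52 = 236.534 ≈ $236.53.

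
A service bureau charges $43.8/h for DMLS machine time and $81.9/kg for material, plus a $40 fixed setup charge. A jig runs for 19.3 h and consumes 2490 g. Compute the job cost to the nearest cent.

$1089.27

Time charge = 43.8 × 19.3, so $845.34.
Feedstock cost: 81.9 × 2490/1000 → $203.931.
Total = 845.34 + 203.931 + 40 = 1089.271 ≈ $1089.27.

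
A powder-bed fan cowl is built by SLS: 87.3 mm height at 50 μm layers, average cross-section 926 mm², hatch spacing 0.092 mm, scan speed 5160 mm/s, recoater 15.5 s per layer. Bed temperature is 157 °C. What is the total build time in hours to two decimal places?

8.46 hours

Number of layers: 87.3 / 0.05 → 1746 (rounded up).
Scan path per layer: 926 / 0.092 → 10065.2 mm.
Scan time per layer = 10065.2 / 5160 = 1.9506 s.
Time per layer = 1.9506 + 15.5, so 17.4506 s.
1746 layers × 17.4506 s/layer = 30468.7476 s, i.e. 8.46 hours.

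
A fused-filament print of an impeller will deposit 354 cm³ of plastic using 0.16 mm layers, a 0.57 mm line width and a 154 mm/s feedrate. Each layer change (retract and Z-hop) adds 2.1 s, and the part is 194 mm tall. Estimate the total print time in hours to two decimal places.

Line area = 0.16 × 0.57 = 0.0912 mm².
Toolpath length = 354 cm³ / 0.0912 mm² = 354000 / 0.0912 = 3881578.9 mm.
Extrusion time = 3881578.9 / 154 = 25205.1 s.
Layers = ⌈194/0.16⌉ = 1213.
Layer-change overhead: 1213 × 2.1 → 2547.3 s.
Total = 25205.1 + 2547.3 = 27752.4 s = 7.71 hours.

7.71 hours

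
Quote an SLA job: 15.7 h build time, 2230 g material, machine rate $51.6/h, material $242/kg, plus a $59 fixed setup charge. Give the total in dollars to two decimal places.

Time charge: 51.6 × 15.7 → $810.12.
Material charge = 242 × 2230/1000 = $539.66.
Total = 810.12 + 539.66 + 59 = $1408.78.

$1408.78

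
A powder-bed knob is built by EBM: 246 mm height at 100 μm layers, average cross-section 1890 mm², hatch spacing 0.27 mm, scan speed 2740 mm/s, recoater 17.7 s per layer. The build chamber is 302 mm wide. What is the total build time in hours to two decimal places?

Number of layers: 246 / 0.1 → 2460 (rounded up).
Hatch length per layer = 1890 / 0.27, so 7000 mm.
Scan time per layer = 7000 / 2740 = 2.5547 s.
Time per layer = 2.5547 + 17.7 = 20.2547 s.
2460 layers × 20.2547 s/layer = 49826.562 s, i.e. 13.84 hours.

13.84 hours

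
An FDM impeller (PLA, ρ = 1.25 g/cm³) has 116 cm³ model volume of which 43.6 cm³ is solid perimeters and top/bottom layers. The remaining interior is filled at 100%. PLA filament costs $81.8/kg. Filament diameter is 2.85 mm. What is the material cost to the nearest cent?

$11.86

Infill region = 116 − 43.6 = 72.4 cm³.
Infill volume: 1.00 × 72.4 → 72.4 cm³.
Total extruded = 43.6 + 72.4, so 116 cm³.
Mass = 116 × 1.25 = 145 g.
Cost = 145 g / 1000 × $81.8/kg = $11.86.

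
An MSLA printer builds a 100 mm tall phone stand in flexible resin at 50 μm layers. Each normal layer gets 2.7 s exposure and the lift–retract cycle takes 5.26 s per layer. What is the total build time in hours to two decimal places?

Number of layers: 100 / 0.05 → 2000 (rounded up).
Cycle time: 2.7 + 5.26 → 7.96 s.
Total = 2000 × 7.96 = 15920 s = 4.42 hours.

4.42 hours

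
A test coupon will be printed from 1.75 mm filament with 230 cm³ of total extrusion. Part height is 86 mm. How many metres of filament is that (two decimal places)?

95.62 m

A = π r² = π × 0.875² = 2.4053 mm².
L = 230000 mm³ / 2.4053 mm² = 95622.17 mm, i.e. 95.62 m.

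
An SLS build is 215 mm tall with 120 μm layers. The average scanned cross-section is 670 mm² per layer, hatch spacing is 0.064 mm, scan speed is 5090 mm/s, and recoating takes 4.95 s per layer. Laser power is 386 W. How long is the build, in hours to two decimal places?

3.49 hours

Layer count = ceil(215 / 0.12) = 1792.
Hatch length per layer: 670 / 0.064 → 10468.8 mm.
Scan time per layer: 10468.8 / 5090 → 2.0567 s.
Time per layer = 2.0567 + 4.95, so 7.0067 s.
Total: 1792 × 7.0067 s = 12556.0064 s → 3.49 hours.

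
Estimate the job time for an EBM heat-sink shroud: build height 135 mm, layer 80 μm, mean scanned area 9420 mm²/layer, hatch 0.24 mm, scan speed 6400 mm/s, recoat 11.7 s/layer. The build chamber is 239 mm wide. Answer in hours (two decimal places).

8.36 hours

Number of layers: 135 / 0.08 → 1688 (rounded up).
Per-layer scan distance = 9420 / 0.24 = 39250 mm.
Per-layer scan time = 39250 / 6400, so 6.1328 s.
Layer cycle = 6.1328 + 11.7 = 17.8328 s.
Total: 1688 × 17.8328 s = 30101.7664 s → 8.36 hours.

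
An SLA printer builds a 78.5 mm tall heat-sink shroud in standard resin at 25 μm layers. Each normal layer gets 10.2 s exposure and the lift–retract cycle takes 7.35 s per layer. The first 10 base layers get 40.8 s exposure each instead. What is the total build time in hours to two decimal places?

15.39 hours

Layers = ⌈78.5/0.025⌉ = 3140.
Burn-in layers = 10 × (40.8 + 7.35) = 481.5 s.
Normal layers = 3130 × (10.2 + 7.35) = 54931.5 s.
Total = 481.5 + 54931.5 = 55413 s = 15.39 hours.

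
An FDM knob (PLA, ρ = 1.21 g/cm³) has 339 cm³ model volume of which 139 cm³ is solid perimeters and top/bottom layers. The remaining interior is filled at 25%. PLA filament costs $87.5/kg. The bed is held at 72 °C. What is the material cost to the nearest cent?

Volume inside the shell = 339 − 139, so 200 cm³.
Deposited infill: 0.25 × 200 → 50 cm³.
Total printed volume = 139 + 50 = 189 cm³.
Mass = 189 × 1.21, so 228.69 g.
Cost = 228.69 g / 1000 × $87.5/kg = $20.01.

$20.01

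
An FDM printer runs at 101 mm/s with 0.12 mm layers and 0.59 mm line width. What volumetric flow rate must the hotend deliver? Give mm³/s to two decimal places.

Bead cross-section: 0.12 × 0.59 → 0.0708 mm².
Volumetric flow = 101 × 0.0708 = 7.15 mm³/s.

7.15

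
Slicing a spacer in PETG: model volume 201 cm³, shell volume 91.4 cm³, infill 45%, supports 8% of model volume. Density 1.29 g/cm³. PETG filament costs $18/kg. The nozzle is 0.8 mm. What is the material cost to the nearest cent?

Volume inside the shell = 201 − 91.4, so 109.6 cm³.
Deposited infill = 0.45 × 109.6, so 49.32 cm³.
Support = 0.08 × 201 = 16.08 cm³.
Total extruded: 91.4 + 49.32 + 16.08 → 156.8 cm³.
Mass = 156.8 × 1.29 = 202.272 g.
Cost = 202.272 g / 1000 × $18/kg = $3.64.

$3.64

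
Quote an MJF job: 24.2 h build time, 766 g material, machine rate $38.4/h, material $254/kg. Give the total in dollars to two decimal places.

$1123.84

Time charge = 38.4 × 24.2, so $929.28.
Material charge = 254 × 766/1000, so $194.564.
Total = 929.28 + 194.564 = 1123.844 ≈ $1123.84.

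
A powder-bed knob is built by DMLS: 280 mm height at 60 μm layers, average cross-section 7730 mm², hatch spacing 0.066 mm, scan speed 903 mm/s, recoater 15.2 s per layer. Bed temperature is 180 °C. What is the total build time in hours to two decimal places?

187.85 hours

Layers = ⌈280/0.06⌉ = 4667.
Hatch length per layer = 7730 / 0.066, so 117121.2 mm.
Laser time per layer = 117121.2 / 903 = 129.7023 s.
Layer cycle: 129.7023 + 15.2 → 144.9023 s.
Total: 4667 × 144.9023 s = 676259.0341 s → 187.85 hours.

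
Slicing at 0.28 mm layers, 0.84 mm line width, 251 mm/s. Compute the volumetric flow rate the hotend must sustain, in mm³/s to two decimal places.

59.04

Extrusion cross-section: 0.28 × 0.84 → 0.2352 mm².
Q = v·A = 251 × 0.2352 = 59.04 mm³/s.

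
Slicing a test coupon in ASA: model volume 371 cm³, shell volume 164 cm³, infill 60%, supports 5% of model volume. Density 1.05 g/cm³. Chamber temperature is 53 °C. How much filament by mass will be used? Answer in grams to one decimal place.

Infill region = 371 − 164, so 207 cm³.
Infill volume = 0.60 × 207, so 124.2 cm³.
Support = 0.05 × 371 = 18.55 cm³.
Total printed volume = 164 + 124.2 + 18.55, so 306.75 cm³.
Mass: 306.75 × 1.05 → 322.0875 g.

322.1 g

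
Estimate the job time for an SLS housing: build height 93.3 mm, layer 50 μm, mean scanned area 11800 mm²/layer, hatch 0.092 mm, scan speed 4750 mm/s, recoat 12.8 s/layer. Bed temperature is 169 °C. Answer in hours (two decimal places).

20.63 hours

Layers = ⌈93.3/0.05⌉ = 1866.
Per-layer scan distance: 11800 / 0.092 → 128260.9 mm.
Per-layer scan time = 128260.9 / 4750 = 27.0023 s.
Time per layer = 27.0023 + 12.8, so 39.8023 s.
1866 layers × 39.8023 s/layer = 74271.0918 s, i.e. 20.63 hours.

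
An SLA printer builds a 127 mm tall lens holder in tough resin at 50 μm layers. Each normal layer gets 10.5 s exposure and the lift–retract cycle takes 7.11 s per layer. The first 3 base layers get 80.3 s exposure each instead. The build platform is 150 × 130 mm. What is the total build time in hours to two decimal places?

12.48 hours

Layer count = ceil(127 / 0.05) = 2540.
Bottom layers: 3 × (80.3 + 7.11) → 262.23 s.
Normal layers = 2537 × (10.5 + 7.11), so 44676.57 s.
Sum: 262.23 + 44676.57 = 44938.8 s → 12.48 hours.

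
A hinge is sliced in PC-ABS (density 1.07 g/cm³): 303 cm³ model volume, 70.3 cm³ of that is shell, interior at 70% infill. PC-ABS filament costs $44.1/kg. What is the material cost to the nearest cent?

$11.00

Interior volume: 303 − 70.3 → 232.7 cm³.
Infill volume = 0.70 × 232.7 = 162.89 cm³.
Total extruded = 70.3 + 162.89, so 233.19 cm³.
Mass: 233.19 × 1.07 → 249.5133 g.
Cost = 249.5133 g / 1000 × $44.1/kg = $11.00.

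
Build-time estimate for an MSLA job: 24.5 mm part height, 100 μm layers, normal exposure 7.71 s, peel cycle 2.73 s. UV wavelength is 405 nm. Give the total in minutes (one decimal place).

Layers = ⌈24.5/0.1⌉ = 245.
Cycle time = 7.71 + 2.73, so 10.44 s.
Total = 245 × 10.44 = 2557.8 s = 42.6 minutes.

42.6 minutes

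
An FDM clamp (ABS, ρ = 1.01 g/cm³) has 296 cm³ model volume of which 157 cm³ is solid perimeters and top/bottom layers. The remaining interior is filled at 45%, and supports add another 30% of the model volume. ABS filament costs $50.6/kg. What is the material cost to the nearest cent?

$15.76

Interior volume = 296 − 157 = 139 cm³.
Infill volume = 0.45 × 139 = 62.55 cm³.
Support = 0.30 × 296, so 88.8 cm³.
Total extruded = 157 + 62.55 + 88.8, so 308.35 cm³.
Mass = 308.35 × 1.01 = 311.4335 g.
Cost = 311.4335 g / 1000 × $50.6/kg = $15.76.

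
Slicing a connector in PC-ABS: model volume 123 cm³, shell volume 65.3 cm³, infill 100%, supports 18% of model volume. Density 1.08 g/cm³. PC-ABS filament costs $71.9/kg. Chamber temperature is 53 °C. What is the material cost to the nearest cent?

Infill region: 123 − 65.3 → 57.7 cm³.
Deposited infill: 1.00 × 57.7 → 57.7 cm³.
Support = 0.18 × 123 = 22.14 cm³.
Total extruded = 65.3 + 57.7 + 22.14, so 145.14 cm³.
Mass = 145.14 × 1.08, so 156.7512 g.
Cost = 156.7512 g / 1000 × $71.9/kg = $11.27.

$11.27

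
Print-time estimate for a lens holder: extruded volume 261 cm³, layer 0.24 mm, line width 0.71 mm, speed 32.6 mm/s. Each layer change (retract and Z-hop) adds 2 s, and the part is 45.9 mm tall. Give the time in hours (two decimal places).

Line area = 0.24 × 0.71 = 0.1704 mm².
Toolpath length = 261 cm³ / 0.1704 mm² = 261000 / 0.1704 = 1531690.1 mm.
Time extruding = 1531690.1 / 32.6 = 46984.4 s.
Layers = ⌈45.9/0.24⌉ = 192.
Non-print overhead = 192 × 2, so 384 s.
Altogether 46984.4 + 384 = 47368.4 s, i.e. 13.16 hours.

13.16 hours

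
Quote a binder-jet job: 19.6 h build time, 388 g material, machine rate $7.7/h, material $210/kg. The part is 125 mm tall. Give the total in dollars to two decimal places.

Time charge = 7.7 × 19.6, so $150.92.
Feedstock cost: 210 × 388/1000 → $81.48.
Job cost: 150.92 + 81.48 = $232.40.

$232.40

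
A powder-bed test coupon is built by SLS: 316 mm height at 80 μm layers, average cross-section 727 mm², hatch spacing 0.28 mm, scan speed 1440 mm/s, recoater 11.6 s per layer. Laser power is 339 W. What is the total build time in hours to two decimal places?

Layer count = ceil(316 / 0.08) = 3950.
Scan path per layer = 727 / 0.28 = 2596.4 mm.
Laser time per layer = 2596.4 / 1440 = 1.8031 s.
Time per layer = 1.8031 + 11.6 = 13.4031 s.
Build time = 3950 × 13.4031 = 52942.245 s = 14.71 hours.

14.71 hours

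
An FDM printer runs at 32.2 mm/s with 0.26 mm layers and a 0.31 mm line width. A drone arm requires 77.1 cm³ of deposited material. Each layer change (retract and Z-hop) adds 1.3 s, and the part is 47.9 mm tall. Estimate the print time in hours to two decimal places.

Extrusion cross-section = 0.26 × 0.31, so 0.0806 mm².
Total extruded path = 77100/0.0806 = 956575.7 mm.
Print-move time = 956575.7 / 32.2, so 29707.3 s.
Layer count = ceil(47.9 / 0.26) = 185.
Z-hop total = 185 × 1.3 = 240.5 s.
Total = 29707.3 + 240.5 = 29947.8 s = 8.32 hours.

8.32 hours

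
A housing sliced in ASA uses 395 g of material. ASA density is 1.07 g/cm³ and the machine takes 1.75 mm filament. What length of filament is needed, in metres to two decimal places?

Volume = 395 g / 1.07 g·cm⁻³ = 369.1589 cm³ = 369158.9 mm³.
A = π r² = π × 0.875² = 2.4053 mm².
L = V/A = 369158.9/2.4053 = 153477.28 mm → 153.48 m.

153.48 m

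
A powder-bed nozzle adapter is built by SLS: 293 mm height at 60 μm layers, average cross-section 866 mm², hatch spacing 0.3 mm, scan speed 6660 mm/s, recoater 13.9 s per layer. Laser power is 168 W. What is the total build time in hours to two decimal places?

19.45 hours

Layers = ⌈293/0.06⌉ = 4884.
Per-layer scan distance = 866 / 0.3 = 2886.7 mm.
Scan time per layer: 2886.7 / 6660 → 0.4334 s.
Layer cycle = 0.4334 + 13.9, so 14.3334 s.
Total: 4884 × 14.3334 s = 70004.3256 s → 19.45 hours.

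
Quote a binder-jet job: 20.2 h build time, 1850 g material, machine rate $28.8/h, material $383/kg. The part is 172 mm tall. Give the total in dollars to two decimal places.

$1290.31

Machine-time cost: 28.8 × 20.2 → $581.76.
Material cost = 383 × 1850/1000, so $708.55.
Job cost: 581.76 + 708.55 = $1290.31.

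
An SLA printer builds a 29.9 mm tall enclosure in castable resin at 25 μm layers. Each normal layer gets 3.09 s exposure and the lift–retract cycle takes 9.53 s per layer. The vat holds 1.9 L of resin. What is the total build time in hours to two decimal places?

4.19 hours

Layers = ⌈29.9/0.025⌉ = 1196.
Cycle time = 3.09 + 9.53 = 12.62 s.
Build time: 1196 × 12.62 s = 15093.52 s, i.e. 4.19 hours.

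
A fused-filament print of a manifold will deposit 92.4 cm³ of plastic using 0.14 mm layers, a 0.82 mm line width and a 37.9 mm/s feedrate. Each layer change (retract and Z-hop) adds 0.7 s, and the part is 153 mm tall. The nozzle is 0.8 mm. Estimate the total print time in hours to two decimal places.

6.11 hours

Bead cross-section = 0.14 × 0.82, so 0.1148 mm².
Total extruded path = 92400/0.1148 = 804878 mm.
Extrusion time: 804878 / 37.9 → 21236.9 s.
Layer count = ceil(153 / 0.14) = 1093.
Non-print overhead = 1093 × 0.7 = 765.1 s.
Altogether 21236.9 + 765.1 = 22002 s, i.e. 6.11 hours.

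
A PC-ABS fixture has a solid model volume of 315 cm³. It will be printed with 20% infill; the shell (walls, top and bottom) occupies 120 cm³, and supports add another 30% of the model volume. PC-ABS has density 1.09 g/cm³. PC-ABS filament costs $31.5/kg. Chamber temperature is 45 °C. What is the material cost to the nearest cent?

Infill region = 315 − 120 = 195 cm³.
Deposited infill = 0.20 × 195 = 39 cm³.
Support = 0.30 × 315 = 94.5 cm³.
Total extruded = 120 + 39 + 94.5 = 253.5 cm³.
Mass = 253.5 × 1.09 = 276.315 g.
At $31.5/kg: 276.315/1000 × 31.5 = $8.70.

$8.70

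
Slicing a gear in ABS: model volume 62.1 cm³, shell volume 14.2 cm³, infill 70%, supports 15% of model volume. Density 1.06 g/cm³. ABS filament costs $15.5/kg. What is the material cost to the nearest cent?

Volume inside the shell: 62.1 − 14.2 → 47.9 cm³.
Infill deposited = 0.70 × 47.9 = 33.53 cm³.
Support: 0.15 × 62.1 → 9.315 cm³.
Total printed volume: 14.2 + 33.53 + 9.315 → 57.045 cm³.
Mass = 57.045 × 1.06, so 60.4677 g.
At $15.5/kg: 60.4677/1000 × 15.5 = $0.94.

$0.94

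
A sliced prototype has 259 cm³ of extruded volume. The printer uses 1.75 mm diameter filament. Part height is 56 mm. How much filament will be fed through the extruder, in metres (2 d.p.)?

A = π r² = π × 0.875² = 2.4053 mm².
L = 259000 mm³ / 2.4053 mm² = 107678.88 mm, i.e. 107.68 m.

107.68 m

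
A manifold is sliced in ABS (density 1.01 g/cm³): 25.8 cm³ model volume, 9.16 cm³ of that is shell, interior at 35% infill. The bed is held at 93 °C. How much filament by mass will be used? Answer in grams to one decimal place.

15.1 g

Interior volume = 25.8 − 9.16, so 16.64 cm³.
Infill volume = 0.35 × 16.64, so 5.824 cm³.
Total printed volume: 9.16 + 5.824 → 14.984 cm³.
Mass: 14.984 × 1.01 → 15.13384 g.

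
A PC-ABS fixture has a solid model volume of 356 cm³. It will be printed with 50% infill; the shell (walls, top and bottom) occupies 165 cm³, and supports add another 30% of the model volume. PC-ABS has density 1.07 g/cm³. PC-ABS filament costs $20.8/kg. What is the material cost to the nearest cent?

Volume inside the shell = 356 − 165, so 191 cm³.
Infill volume = 0.50 × 191 = 95.5 cm³.
Support = 0.30 × 356 = 106.8 cm³.
Total extruded = 165 + 95.5 + 106.8, so 367.3 cm³.
Mass: 367.3 × 1.07 → 393.011 g.
At $20.8/kg: 393.011/1000 × 20.8 = $8.17.

$8.17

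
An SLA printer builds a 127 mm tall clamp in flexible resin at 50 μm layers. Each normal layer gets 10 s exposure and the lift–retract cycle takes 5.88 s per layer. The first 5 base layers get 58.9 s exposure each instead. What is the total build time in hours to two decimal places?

Layer count = ceil(127 / 0.05) = 2540.
Burn-in layers = 5 × (58.9 + 5.88), so 323.9 s.
Remaining layers: 2535 × (10 + 5.88) → 40255.8 s.
Sum: 323.9 + 40255.8 = 40579.7 s → 11.27 hours.

11.27 hours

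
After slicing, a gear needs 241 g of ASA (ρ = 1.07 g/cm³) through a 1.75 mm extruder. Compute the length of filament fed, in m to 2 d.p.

Volume = 241 g / 1.07 g·cm⁻³ = 225.2336 cm³ = 225233.6 mm³.
Cross-section of 1.75 mm filament: π·(1.75/2)² = 2.4053 mm².
Length = 225233.6 / 2.4053 = 93640.54 mm = 93.64 m.

93.64 m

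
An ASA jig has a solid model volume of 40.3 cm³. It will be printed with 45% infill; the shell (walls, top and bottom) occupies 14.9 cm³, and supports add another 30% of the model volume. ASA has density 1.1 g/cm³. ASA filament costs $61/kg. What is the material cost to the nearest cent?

$2.58

Interior volume = 40.3 − 14.9, so 25.4 cm³.
Infill deposited = 0.45 × 25.4, so 11.43 cm³.
Support = 0.30 × 40.3, so 12.09 cm³.
Total printed volume = 14.9 + 11.43 + 12.09 = 38.42 cm³.
Mass: 38.42 × 1.1 → 42.262 g.
At $61/kg: 42.262/1000 × 61 = $2.58.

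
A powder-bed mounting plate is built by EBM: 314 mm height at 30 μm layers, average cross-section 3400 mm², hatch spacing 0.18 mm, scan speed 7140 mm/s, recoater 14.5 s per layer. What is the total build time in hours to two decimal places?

Layers = ⌈314/0.03⌉ = 10467.
Per-layer scan distance = 3400 / 0.18, so 18888.9 mm.
Per-layer scan time: 18888.9 / 7140 → 2.6455 s.
Time per layer = 2.6455 + 14.5 = 17.1455 s.
Build time = 10467 × 17.1455 = 179461.9485 s = 49.85 hours.

49.85 hours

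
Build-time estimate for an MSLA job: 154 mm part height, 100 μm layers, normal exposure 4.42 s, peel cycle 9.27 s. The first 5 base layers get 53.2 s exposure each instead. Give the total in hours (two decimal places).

5.92 hours

Number of layers: 154 / 0.1 → 1540 (rounded up).
Base layers = 5 × (53.2 + 9.27), so 312.35 s.
Remaining layers = 1535 × (4.42 + 9.27), so 21014.15 s.
Total = 312.35 + 21014.15 = 21326.5 s = 5.92 hours.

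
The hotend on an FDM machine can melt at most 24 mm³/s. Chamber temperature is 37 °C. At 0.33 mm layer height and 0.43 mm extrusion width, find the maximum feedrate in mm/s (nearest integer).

169 mm/s

Bead cross-section = 0.33 × 0.43, so 0.1419 mm².
Max speed = 24 / 0.1419 = 169.13 ≈ 169 mm/s.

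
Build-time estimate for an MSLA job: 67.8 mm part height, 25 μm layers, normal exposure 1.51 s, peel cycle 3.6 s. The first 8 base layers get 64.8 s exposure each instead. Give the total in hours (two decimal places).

Number of layers: 67.8 / 0.025 → 2712 (rounded up).
Burn-in layers: 8 × (64.8 + 3.6) → 547.2 s.
Remaining layers = 2704 × (1.51 + 3.6), so 13817.44 s.
Total = 547.2 + 13817.44 = 14364.64 s = 3.99 hours.

3.99 hours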